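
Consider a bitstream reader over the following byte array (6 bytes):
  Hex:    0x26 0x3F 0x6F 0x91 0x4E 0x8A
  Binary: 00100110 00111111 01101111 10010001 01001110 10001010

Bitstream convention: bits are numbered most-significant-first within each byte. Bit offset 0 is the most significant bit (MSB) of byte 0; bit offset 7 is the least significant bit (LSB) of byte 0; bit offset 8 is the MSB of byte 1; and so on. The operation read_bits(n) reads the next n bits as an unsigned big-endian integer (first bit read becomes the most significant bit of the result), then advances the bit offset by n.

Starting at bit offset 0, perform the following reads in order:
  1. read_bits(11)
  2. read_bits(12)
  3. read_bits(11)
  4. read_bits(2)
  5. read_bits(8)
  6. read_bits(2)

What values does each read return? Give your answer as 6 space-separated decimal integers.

Answer: 305 4023 1605 0 232 2

Derivation:
Read 1: bits[0:11] width=11 -> value=305 (bin 00100110001); offset now 11 = byte 1 bit 3; 37 bits remain
Read 2: bits[11:23] width=12 -> value=4023 (bin 111110110111); offset now 23 = byte 2 bit 7; 25 bits remain
Read 3: bits[23:34] width=11 -> value=1605 (bin 11001000101); offset now 34 = byte 4 bit 2; 14 bits remain
Read 4: bits[34:36] width=2 -> value=0 (bin 00); offset now 36 = byte 4 bit 4; 12 bits remain
Read 5: bits[36:44] width=8 -> value=232 (bin 11101000); offset now 44 = byte 5 bit 4; 4 bits remain
Read 6: bits[44:46] width=2 -> value=2 (bin 10); offset now 46 = byte 5 bit 6; 2 bits remain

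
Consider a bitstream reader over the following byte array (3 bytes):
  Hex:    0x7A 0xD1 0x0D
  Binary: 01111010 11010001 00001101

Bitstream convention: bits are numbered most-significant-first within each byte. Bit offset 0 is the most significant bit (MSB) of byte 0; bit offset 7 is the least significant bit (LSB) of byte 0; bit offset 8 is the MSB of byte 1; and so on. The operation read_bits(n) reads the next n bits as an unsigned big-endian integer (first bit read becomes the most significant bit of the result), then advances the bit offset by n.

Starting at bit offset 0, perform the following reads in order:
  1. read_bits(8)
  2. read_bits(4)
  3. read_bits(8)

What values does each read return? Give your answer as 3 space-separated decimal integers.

Read 1: bits[0:8] width=8 -> value=122 (bin 01111010); offset now 8 = byte 1 bit 0; 16 bits remain
Read 2: bits[8:12] width=4 -> value=13 (bin 1101); offset now 12 = byte 1 bit 4; 12 bits remain
Read 3: bits[12:20] width=8 -> value=16 (bin 00010000); offset now 20 = byte 2 bit 4; 4 bits remain

Answer: 122 13 16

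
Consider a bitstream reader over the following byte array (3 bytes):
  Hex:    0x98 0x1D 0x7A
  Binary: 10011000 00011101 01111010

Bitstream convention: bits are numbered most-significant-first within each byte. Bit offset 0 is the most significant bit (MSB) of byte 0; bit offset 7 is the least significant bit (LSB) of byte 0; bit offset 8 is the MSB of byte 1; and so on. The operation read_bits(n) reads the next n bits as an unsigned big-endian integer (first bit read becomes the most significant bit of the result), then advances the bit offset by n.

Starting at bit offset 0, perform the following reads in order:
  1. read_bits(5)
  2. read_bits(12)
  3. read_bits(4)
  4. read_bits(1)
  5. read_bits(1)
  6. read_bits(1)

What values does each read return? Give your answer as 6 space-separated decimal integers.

Read 1: bits[0:5] width=5 -> value=19 (bin 10011); offset now 5 = byte 0 bit 5; 19 bits remain
Read 2: bits[5:17] width=12 -> value=58 (bin 000000111010); offset now 17 = byte 2 bit 1; 7 bits remain
Read 3: bits[17:21] width=4 -> value=15 (bin 1111); offset now 21 = byte 2 bit 5; 3 bits remain
Read 4: bits[21:22] width=1 -> value=0 (bin 0); offset now 22 = byte 2 bit 6; 2 bits remain
Read 5: bits[22:23] width=1 -> value=1 (bin 1); offset now 23 = byte 2 bit 7; 1 bits remain
Read 6: bits[23:24] width=1 -> value=0 (bin 0); offset now 24 = byte 3 bit 0; 0 bits remain

Answer: 19 58 15 0 1 0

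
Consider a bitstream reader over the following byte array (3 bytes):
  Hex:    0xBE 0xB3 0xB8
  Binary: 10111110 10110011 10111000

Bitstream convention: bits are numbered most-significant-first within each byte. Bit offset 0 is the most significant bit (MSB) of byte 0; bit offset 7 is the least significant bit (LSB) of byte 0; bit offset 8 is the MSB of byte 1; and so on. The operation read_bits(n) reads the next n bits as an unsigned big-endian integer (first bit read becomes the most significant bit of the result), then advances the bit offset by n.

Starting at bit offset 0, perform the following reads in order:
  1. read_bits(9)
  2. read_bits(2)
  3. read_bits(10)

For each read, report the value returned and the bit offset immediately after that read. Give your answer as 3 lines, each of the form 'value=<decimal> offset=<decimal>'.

Answer: value=381 offset=9
value=1 offset=11
value=631 offset=21

Derivation:
Read 1: bits[0:9] width=9 -> value=381 (bin 101111101); offset now 9 = byte 1 bit 1; 15 bits remain
Read 2: bits[9:11] width=2 -> value=1 (bin 01); offset now 11 = byte 1 bit 3; 13 bits remain
Read 3: bits[11:21] width=10 -> value=631 (bin 1001110111); offset now 21 = byte 2 bit 5; 3 bits remain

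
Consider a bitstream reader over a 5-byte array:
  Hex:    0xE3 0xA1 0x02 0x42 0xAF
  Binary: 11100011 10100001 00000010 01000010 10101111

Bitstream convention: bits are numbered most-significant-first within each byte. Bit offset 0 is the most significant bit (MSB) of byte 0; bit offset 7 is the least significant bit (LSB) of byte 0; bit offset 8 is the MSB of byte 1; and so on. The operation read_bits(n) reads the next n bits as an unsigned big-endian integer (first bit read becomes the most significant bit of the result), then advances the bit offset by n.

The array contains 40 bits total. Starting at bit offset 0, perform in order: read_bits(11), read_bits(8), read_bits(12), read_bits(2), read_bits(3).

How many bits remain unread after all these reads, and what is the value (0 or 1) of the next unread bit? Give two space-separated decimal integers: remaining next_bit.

Answer: 4 1

Derivation:
Read 1: bits[0:11] width=11 -> value=1821 (bin 11100011101); offset now 11 = byte 1 bit 3; 29 bits remain
Read 2: bits[11:19] width=8 -> value=8 (bin 00001000); offset now 19 = byte 2 bit 3; 21 bits remain
Read 3: bits[19:31] width=12 -> value=289 (bin 000100100001); offset now 31 = byte 3 bit 7; 9 bits remain
Read 4: bits[31:33] width=2 -> value=1 (bin 01); offset now 33 = byte 4 bit 1; 7 bits remain
Read 5: bits[33:36] width=3 -> value=2 (bin 010); offset now 36 = byte 4 bit 4; 4 bits remain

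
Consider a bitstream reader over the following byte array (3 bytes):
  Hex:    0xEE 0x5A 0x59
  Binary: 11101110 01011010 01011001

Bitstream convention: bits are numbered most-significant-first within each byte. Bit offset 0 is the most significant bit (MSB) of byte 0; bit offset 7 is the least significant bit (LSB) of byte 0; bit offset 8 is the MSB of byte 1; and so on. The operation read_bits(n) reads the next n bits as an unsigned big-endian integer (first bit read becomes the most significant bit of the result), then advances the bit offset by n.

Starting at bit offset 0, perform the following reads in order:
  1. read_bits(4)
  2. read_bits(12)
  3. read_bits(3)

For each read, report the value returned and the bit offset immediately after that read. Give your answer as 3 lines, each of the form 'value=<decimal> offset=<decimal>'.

Answer: value=14 offset=4
value=3674 offset=16
value=2 offset=19

Derivation:
Read 1: bits[0:4] width=4 -> value=14 (bin 1110); offset now 4 = byte 0 bit 4; 20 bits remain
Read 2: bits[4:16] width=12 -> value=3674 (bin 111001011010); offset now 16 = byte 2 bit 0; 8 bits remain
Read 3: bits[16:19] width=3 -> value=2 (bin 010); offset now 19 = byte 2 bit 3; 5 bits remain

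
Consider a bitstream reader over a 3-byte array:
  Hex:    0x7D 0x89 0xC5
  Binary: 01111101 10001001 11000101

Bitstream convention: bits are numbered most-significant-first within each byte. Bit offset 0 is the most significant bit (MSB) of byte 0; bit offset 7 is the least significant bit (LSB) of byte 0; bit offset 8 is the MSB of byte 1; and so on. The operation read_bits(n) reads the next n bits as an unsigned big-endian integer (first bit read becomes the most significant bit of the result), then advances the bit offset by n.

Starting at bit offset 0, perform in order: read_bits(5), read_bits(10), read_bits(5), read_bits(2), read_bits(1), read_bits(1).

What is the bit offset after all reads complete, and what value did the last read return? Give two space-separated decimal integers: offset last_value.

Read 1: bits[0:5] width=5 -> value=15 (bin 01111); offset now 5 = byte 0 bit 5; 19 bits remain
Read 2: bits[5:15] width=10 -> value=708 (bin 1011000100); offset now 15 = byte 1 bit 7; 9 bits remain
Read 3: bits[15:20] width=5 -> value=28 (bin 11100); offset now 20 = byte 2 bit 4; 4 bits remain
Read 4: bits[20:22] width=2 -> value=1 (bin 01); offset now 22 = byte 2 bit 6; 2 bits remain
Read 5: bits[22:23] width=1 -> value=0 (bin 0); offset now 23 = byte 2 bit 7; 1 bits remain
Read 6: bits[23:24] width=1 -> value=1 (bin 1); offset now 24 = byte 3 bit 0; 0 bits remain

Answer: 24 1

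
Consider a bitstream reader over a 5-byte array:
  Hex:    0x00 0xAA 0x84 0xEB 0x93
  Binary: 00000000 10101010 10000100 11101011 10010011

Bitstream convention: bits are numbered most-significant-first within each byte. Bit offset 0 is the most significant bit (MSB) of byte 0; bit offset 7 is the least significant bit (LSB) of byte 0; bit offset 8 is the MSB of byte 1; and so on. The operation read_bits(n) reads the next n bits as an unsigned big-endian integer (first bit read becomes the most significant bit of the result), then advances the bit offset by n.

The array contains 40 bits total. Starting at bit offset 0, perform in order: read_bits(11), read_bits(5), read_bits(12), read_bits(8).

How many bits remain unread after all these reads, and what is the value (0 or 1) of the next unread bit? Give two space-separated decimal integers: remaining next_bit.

Read 1: bits[0:11] width=11 -> value=5 (bin 00000000101); offset now 11 = byte 1 bit 3; 29 bits remain
Read 2: bits[11:16] width=5 -> value=10 (bin 01010); offset now 16 = byte 2 bit 0; 24 bits remain
Read 3: bits[16:28] width=12 -> value=2126 (bin 100001001110); offset now 28 = byte 3 bit 4; 12 bits remain
Read 4: bits[28:36] width=8 -> value=185 (bin 10111001); offset now 36 = byte 4 bit 4; 4 bits remain

Answer: 4 0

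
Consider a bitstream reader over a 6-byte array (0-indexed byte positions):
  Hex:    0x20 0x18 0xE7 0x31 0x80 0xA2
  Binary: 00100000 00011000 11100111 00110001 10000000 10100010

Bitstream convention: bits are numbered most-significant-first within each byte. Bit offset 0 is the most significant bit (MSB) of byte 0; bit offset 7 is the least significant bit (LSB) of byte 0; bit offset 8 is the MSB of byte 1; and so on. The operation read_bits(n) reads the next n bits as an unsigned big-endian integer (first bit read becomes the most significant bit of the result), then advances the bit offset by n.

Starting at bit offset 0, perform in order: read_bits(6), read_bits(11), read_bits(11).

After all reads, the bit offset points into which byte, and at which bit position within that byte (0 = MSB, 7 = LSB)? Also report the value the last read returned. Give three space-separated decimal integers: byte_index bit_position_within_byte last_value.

Read 1: bits[0:6] width=6 -> value=8 (bin 001000); offset now 6 = byte 0 bit 6; 42 bits remain
Read 2: bits[6:17] width=11 -> value=49 (bin 00000110001); offset now 17 = byte 2 bit 1; 31 bits remain
Read 3: bits[17:28] width=11 -> value=1651 (bin 11001110011); offset now 28 = byte 3 bit 4; 20 bits remain

Answer: 3 4 1651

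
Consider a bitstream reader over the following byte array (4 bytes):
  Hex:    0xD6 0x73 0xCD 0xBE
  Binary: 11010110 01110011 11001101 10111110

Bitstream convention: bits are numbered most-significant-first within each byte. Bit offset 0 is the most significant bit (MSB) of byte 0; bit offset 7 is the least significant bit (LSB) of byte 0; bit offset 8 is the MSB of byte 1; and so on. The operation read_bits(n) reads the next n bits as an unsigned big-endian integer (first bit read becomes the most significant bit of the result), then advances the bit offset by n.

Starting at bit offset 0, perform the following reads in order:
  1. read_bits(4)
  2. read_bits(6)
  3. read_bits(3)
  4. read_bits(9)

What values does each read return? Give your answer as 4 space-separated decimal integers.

Answer: 13 25 6 243

Derivation:
Read 1: bits[0:4] width=4 -> value=13 (bin 1101); offset now 4 = byte 0 bit 4; 28 bits remain
Read 2: bits[4:10] width=6 -> value=25 (bin 011001); offset now 10 = byte 1 bit 2; 22 bits remain
Read 3: bits[10:13] width=3 -> value=6 (bin 110); offset now 13 = byte 1 bit 5; 19 bits remain
Read 4: bits[13:22] width=9 -> value=243 (bin 011110011); offset now 22 = byte 2 bit 6; 10 bits remain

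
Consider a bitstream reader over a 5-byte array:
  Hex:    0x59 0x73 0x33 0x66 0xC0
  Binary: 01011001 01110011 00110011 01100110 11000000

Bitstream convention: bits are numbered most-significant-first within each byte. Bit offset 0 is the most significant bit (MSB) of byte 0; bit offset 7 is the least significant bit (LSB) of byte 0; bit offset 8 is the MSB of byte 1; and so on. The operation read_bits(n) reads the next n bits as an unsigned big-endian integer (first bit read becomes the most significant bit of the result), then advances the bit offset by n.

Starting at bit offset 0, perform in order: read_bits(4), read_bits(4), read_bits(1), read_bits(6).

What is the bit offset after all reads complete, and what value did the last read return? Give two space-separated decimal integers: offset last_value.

Answer: 15 57

Derivation:
Read 1: bits[0:4] width=4 -> value=5 (bin 0101); offset now 4 = byte 0 bit 4; 36 bits remain
Read 2: bits[4:8] width=4 -> value=9 (bin 1001); offset now 8 = byte 1 bit 0; 32 bits remain
Read 3: bits[8:9] width=1 -> value=0 (bin 0); offset now 9 = byte 1 bit 1; 31 bits remain
Read 4: bits[9:15] width=6 -> value=57 (bin 111001); offset now 15 = byte 1 bit 7; 25 bits remain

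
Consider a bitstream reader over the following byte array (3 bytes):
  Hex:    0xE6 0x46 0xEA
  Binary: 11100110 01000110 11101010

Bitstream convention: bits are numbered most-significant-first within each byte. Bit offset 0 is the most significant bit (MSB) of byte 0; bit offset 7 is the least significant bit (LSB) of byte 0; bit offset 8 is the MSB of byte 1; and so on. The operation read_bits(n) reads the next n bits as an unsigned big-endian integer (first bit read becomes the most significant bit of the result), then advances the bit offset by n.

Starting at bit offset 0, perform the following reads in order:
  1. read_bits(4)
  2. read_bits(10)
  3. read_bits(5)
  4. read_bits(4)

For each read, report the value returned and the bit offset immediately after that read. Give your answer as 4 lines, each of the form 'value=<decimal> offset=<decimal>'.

Read 1: bits[0:4] width=4 -> value=14 (bin 1110); offset now 4 = byte 0 bit 4; 20 bits remain
Read 2: bits[4:14] width=10 -> value=401 (bin 0110010001); offset now 14 = byte 1 bit 6; 10 bits remain
Read 3: bits[14:19] width=5 -> value=23 (bin 10111); offset now 19 = byte 2 bit 3; 5 bits remain
Read 4: bits[19:23] width=4 -> value=5 (bin 0101); offset now 23 = byte 2 bit 7; 1 bits remain

Answer: value=14 offset=4
value=401 offset=14
value=23 offset=19
value=5 offset=23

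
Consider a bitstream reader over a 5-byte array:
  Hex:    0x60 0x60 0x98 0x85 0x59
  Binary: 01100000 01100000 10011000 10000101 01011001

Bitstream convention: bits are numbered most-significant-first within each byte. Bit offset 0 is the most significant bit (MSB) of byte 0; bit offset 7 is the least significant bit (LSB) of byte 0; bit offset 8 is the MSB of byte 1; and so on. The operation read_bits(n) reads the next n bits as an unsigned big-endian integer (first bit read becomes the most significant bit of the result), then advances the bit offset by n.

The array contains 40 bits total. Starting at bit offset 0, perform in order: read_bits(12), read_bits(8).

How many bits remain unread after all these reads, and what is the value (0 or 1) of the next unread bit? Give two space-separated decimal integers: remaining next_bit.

Answer: 20 1

Derivation:
Read 1: bits[0:12] width=12 -> value=1542 (bin 011000000110); offset now 12 = byte 1 bit 4; 28 bits remain
Read 2: bits[12:20] width=8 -> value=9 (bin 00001001); offset now 20 = byte 2 bit 4; 20 bits remain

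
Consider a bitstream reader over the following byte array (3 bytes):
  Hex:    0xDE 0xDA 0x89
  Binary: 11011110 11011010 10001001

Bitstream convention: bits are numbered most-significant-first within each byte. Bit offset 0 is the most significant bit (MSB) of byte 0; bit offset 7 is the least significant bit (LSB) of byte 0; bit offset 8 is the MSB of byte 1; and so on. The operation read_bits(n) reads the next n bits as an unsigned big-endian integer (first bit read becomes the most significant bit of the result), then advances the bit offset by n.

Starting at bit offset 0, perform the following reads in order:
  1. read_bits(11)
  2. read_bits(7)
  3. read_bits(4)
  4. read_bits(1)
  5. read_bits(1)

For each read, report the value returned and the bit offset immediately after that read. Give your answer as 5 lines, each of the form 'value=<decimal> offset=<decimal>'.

Answer: value=1782 offset=11
value=106 offset=18
value=2 offset=22
value=0 offset=23
value=1 offset=24

Derivation:
Read 1: bits[0:11] width=11 -> value=1782 (bin 11011110110); offset now 11 = byte 1 bit 3; 13 bits remain
Read 2: bits[11:18] width=7 -> value=106 (bin 1101010); offset now 18 = byte 2 bit 2; 6 bits remain
Read 3: bits[18:22] width=4 -> value=2 (bin 0010); offset now 22 = byte 2 bit 6; 2 bits remain
Read 4: bits[22:23] width=1 -> value=0 (bin 0); offset now 23 = byte 2 bit 7; 1 bits remain
Read 5: bits[23:24] width=1 -> value=1 (bin 1); offset now 24 = byte 3 bit 0; 0 bits remain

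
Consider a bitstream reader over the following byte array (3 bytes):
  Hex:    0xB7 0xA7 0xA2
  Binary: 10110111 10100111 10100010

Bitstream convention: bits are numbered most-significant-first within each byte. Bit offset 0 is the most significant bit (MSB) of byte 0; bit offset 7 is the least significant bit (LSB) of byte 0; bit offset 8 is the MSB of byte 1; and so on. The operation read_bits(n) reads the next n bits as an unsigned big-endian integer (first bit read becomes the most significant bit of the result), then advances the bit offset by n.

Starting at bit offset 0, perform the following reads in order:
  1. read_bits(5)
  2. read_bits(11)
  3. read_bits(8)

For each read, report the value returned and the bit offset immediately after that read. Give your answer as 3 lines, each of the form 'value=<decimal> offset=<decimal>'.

Read 1: bits[0:5] width=5 -> value=22 (bin 10110); offset now 5 = byte 0 bit 5; 19 bits remain
Read 2: bits[5:16] width=11 -> value=1959 (bin 11110100111); offset now 16 = byte 2 bit 0; 8 bits remain
Read 3: bits[16:24] width=8 -> value=162 (bin 10100010); offset now 24 = byte 3 bit 0; 0 bits remain

Answer: value=22 offset=5
value=1959 offset=16
value=162 offset=24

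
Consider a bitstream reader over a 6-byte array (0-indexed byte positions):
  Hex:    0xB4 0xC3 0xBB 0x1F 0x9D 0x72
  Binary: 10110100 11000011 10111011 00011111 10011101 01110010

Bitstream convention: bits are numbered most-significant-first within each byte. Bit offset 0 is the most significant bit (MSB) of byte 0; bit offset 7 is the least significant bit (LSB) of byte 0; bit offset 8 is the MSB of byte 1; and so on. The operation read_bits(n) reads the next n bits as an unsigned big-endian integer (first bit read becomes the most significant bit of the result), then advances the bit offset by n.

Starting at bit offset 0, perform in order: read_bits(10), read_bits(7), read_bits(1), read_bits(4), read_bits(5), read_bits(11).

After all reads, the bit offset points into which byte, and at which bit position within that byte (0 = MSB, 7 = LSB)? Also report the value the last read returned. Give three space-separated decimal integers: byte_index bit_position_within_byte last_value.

Read 1: bits[0:10] width=10 -> value=723 (bin 1011010011); offset now 10 = byte 1 bit 2; 38 bits remain
Read 2: bits[10:17] width=7 -> value=7 (bin 0000111); offset now 17 = byte 2 bit 1; 31 bits remain
Read 3: bits[17:18] width=1 -> value=0 (bin 0); offset now 18 = byte 2 bit 2; 30 bits remain
Read 4: bits[18:22] width=4 -> value=14 (bin 1110); offset now 22 = byte 2 bit 6; 26 bits remain
Read 5: bits[22:27] width=5 -> value=24 (bin 11000); offset now 27 = byte 3 bit 3; 21 bits remain
Read 6: bits[27:38] width=11 -> value=2023 (bin 11111100111); offset now 38 = byte 4 bit 6; 10 bits remain

Answer: 4 6 2023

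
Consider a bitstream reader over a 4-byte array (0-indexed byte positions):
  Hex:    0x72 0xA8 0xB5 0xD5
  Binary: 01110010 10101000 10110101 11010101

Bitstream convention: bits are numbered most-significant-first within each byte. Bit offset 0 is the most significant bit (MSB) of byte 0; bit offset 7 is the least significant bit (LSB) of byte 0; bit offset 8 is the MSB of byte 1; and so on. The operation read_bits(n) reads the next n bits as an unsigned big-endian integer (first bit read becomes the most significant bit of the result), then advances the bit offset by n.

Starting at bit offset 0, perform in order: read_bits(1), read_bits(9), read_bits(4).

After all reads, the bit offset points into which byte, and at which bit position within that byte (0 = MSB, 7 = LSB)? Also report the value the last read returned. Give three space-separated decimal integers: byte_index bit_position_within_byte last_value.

Answer: 1 6 10

Derivation:
Read 1: bits[0:1] width=1 -> value=0 (bin 0); offset now 1 = byte 0 bit 1; 31 bits remain
Read 2: bits[1:10] width=9 -> value=458 (bin 111001010); offset now 10 = byte 1 bit 2; 22 bits remain
Read 3: bits[10:14] width=4 -> value=10 (bin 1010); offset now 14 = byte 1 bit 6; 18 bits remain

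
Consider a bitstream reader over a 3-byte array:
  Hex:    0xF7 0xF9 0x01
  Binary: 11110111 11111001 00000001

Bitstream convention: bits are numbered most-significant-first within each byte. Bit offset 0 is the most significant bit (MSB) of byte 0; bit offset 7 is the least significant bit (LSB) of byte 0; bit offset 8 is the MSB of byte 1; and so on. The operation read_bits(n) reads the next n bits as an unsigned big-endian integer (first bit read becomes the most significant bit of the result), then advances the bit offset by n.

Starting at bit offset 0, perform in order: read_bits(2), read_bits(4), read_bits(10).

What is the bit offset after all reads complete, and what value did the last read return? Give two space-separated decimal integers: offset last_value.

Answer: 16 1017

Derivation:
Read 1: bits[0:2] width=2 -> value=3 (bin 11); offset now 2 = byte 0 bit 2; 22 bits remain
Read 2: bits[2:6] width=4 -> value=13 (bin 1101); offset now 6 = byte 0 bit 6; 18 bits remain
Read 3: bits[6:16] width=10 -> value=1017 (bin 1111111001); offset now 16 = byte 2 bit 0; 8 bits remain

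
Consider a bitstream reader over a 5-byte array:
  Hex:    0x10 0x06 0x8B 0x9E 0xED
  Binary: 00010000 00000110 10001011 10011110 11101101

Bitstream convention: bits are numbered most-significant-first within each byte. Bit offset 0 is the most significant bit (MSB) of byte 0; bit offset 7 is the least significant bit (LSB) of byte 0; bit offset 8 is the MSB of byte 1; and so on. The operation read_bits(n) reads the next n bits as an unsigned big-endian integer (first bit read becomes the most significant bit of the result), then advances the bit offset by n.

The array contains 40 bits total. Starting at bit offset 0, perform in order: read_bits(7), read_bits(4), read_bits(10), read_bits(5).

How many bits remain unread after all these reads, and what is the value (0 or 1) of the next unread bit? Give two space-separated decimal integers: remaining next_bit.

Read 1: bits[0:7] width=7 -> value=8 (bin 0001000); offset now 7 = byte 0 bit 7; 33 bits remain
Read 2: bits[7:11] width=4 -> value=0 (bin 0000); offset now 11 = byte 1 bit 3; 29 bits remain
Read 3: bits[11:21] width=10 -> value=209 (bin 0011010001); offset now 21 = byte 2 bit 5; 19 bits remain
Read 4: bits[21:26] width=5 -> value=14 (bin 01110); offset now 26 = byte 3 bit 2; 14 bits remain

Answer: 14 0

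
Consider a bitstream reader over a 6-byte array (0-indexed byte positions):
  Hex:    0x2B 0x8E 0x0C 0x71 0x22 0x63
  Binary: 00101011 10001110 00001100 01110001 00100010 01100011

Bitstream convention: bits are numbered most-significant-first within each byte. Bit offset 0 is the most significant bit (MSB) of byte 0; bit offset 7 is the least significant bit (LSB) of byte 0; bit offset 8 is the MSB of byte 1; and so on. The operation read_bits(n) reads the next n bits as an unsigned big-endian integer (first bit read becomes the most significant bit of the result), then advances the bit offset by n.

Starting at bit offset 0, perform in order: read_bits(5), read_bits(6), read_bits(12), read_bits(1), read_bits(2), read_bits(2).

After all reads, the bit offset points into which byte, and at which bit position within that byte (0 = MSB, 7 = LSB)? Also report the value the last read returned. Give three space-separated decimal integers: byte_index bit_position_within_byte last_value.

Read 1: bits[0:5] width=5 -> value=5 (bin 00101); offset now 5 = byte 0 bit 5; 43 bits remain
Read 2: bits[5:11] width=6 -> value=28 (bin 011100); offset now 11 = byte 1 bit 3; 37 bits remain
Read 3: bits[11:23] width=12 -> value=1798 (bin 011100000110); offset now 23 = byte 2 bit 7; 25 bits remain
Read 4: bits[23:24] width=1 -> value=0 (bin 0); offset now 24 = byte 3 bit 0; 24 bits remain
Read 5: bits[24:26] width=2 -> value=1 (bin 01); offset now 26 = byte 3 bit 2; 22 bits remain
Read 6: bits[26:28] width=2 -> value=3 (bin 11); offset now 28 = byte 3 bit 4; 20 bits remain

Answer: 3 4 3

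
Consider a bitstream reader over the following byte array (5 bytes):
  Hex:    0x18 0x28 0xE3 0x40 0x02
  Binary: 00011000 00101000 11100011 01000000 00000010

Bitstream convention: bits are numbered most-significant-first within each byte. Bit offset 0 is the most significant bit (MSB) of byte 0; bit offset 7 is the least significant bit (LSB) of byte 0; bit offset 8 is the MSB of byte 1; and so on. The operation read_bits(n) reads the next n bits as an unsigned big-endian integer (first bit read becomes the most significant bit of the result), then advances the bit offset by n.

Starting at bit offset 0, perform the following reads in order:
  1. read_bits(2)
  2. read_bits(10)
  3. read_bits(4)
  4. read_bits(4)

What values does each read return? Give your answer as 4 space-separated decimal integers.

Read 1: bits[0:2] width=2 -> value=0 (bin 00); offset now 2 = byte 0 bit 2; 38 bits remain
Read 2: bits[2:12] width=10 -> value=386 (bin 0110000010); offset now 12 = byte 1 bit 4; 28 bits remain
Read 3: bits[12:16] width=4 -> value=8 (bin 1000); offset now 16 = byte 2 bit 0; 24 bits remain
Read 4: bits[16:20] width=4 -> value=14 (bin 1110); offset now 20 = byte 2 bit 4; 20 bits remain

Answer: 0 386 8 14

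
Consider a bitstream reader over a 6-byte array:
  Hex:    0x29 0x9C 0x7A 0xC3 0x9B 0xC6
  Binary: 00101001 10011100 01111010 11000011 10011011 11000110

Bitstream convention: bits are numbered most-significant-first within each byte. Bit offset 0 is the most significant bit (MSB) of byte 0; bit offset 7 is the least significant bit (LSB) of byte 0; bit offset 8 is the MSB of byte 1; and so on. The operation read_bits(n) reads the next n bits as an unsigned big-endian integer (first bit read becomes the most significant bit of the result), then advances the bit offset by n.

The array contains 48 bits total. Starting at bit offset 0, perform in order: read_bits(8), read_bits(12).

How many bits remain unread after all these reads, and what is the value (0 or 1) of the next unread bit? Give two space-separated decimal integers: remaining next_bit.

Answer: 28 1

Derivation:
Read 1: bits[0:8] width=8 -> value=41 (bin 00101001); offset now 8 = byte 1 bit 0; 40 bits remain
Read 2: bits[8:20] width=12 -> value=2503 (bin 100111000111); offset now 20 = byte 2 bit 4; 28 bits remain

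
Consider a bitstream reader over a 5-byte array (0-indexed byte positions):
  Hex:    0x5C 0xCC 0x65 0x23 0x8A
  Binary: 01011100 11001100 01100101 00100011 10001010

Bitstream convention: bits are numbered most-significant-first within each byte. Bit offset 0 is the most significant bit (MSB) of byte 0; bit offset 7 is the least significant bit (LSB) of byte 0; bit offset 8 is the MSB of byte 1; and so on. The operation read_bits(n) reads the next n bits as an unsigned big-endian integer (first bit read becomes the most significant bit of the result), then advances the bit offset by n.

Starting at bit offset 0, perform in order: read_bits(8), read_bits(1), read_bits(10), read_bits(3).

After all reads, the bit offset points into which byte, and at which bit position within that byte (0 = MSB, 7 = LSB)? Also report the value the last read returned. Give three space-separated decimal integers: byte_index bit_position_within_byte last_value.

Answer: 2 6 1

Derivation:
Read 1: bits[0:8] width=8 -> value=92 (bin 01011100); offset now 8 = byte 1 bit 0; 32 bits remain
Read 2: bits[8:9] width=1 -> value=1 (bin 1); offset now 9 = byte 1 bit 1; 31 bits remain
Read 3: bits[9:19] width=10 -> value=611 (bin 1001100011); offset now 19 = byte 2 bit 3; 21 bits remain
Read 4: bits[19:22] width=3 -> value=1 (bin 001); offset now 22 = byte 2 bit 6; 18 bits remain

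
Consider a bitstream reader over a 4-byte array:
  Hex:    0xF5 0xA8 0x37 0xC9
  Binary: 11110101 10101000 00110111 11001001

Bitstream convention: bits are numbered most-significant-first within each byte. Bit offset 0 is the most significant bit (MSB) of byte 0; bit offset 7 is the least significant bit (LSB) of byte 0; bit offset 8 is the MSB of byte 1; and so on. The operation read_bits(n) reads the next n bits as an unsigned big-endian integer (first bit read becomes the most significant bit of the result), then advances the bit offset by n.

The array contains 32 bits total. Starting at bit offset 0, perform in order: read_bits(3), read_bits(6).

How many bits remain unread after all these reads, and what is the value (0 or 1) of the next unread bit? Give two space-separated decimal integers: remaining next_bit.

Answer: 23 0

Derivation:
Read 1: bits[0:3] width=3 -> value=7 (bin 111); offset now 3 = byte 0 bit 3; 29 bits remain
Read 2: bits[3:9] width=6 -> value=43 (bin 101011); offset now 9 = byte 1 bit 1; 23 bits remain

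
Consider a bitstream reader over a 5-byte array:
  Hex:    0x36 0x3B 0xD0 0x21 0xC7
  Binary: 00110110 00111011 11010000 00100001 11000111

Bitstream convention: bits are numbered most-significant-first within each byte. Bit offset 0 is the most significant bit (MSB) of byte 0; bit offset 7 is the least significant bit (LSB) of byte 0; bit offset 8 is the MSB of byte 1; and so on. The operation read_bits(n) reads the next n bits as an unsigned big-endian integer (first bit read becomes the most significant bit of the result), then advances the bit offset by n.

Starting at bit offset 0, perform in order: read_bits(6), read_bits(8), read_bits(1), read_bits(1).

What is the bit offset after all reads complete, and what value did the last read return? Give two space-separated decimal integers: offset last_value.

Answer: 16 1

Derivation:
Read 1: bits[0:6] width=6 -> value=13 (bin 001101); offset now 6 = byte 0 bit 6; 34 bits remain
Read 2: bits[6:14] width=8 -> value=142 (bin 10001110); offset now 14 = byte 1 bit 6; 26 bits remain
Read 3: bits[14:15] width=1 -> value=1 (bin 1); offset now 15 = byte 1 bit 7; 25 bits remain
Read 4: bits[15:16] width=1 -> value=1 (bin 1); offset now 16 = byte 2 bit 0; 24 bits remain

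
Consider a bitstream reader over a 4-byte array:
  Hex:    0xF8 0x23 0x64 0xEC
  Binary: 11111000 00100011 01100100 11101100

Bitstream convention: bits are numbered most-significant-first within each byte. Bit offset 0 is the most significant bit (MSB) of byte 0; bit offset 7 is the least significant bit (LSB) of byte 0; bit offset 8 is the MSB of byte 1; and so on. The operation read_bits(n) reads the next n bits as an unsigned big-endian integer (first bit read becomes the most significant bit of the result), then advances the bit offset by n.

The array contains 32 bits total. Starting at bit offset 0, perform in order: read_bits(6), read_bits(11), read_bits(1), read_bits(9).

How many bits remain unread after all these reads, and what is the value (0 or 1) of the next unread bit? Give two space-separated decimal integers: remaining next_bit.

Answer: 5 0

Derivation:
Read 1: bits[0:6] width=6 -> value=62 (bin 111110); offset now 6 = byte 0 bit 6; 26 bits remain
Read 2: bits[6:17] width=11 -> value=70 (bin 00001000110); offset now 17 = byte 2 bit 1; 15 bits remain
Read 3: bits[17:18] width=1 -> value=1 (bin 1); offset now 18 = byte 2 bit 2; 14 bits remain
Read 4: bits[18:27] width=9 -> value=295 (bin 100100111); offset now 27 = byte 3 bit 3; 5 bits remain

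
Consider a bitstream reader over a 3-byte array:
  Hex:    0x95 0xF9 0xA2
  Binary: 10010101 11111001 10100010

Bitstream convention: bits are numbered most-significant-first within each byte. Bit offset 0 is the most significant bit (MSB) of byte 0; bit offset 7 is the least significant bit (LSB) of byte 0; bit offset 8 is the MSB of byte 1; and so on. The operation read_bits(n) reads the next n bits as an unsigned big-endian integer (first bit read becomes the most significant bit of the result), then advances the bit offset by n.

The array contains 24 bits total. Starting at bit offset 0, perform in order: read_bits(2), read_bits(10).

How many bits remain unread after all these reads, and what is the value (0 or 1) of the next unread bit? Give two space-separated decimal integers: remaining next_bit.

Answer: 12 1

Derivation:
Read 1: bits[0:2] width=2 -> value=2 (bin 10); offset now 2 = byte 0 bit 2; 22 bits remain
Read 2: bits[2:12] width=10 -> value=351 (bin 0101011111); offset now 12 = byte 1 bit 4; 12 bits remain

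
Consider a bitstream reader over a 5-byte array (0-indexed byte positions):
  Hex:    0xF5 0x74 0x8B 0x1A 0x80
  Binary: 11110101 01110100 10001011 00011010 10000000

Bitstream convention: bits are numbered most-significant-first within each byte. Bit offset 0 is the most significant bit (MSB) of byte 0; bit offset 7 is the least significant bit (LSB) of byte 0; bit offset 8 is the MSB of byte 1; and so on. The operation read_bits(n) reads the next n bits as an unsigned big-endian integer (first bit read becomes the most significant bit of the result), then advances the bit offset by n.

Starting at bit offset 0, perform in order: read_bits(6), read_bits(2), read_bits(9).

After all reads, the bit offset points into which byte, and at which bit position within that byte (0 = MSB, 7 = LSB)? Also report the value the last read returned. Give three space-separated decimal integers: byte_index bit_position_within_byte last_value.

Read 1: bits[0:6] width=6 -> value=61 (bin 111101); offset now 6 = byte 0 bit 6; 34 bits remain
Read 2: bits[6:8] width=2 -> value=1 (bin 01); offset now 8 = byte 1 bit 0; 32 bits remain
Read 3: bits[8:17] width=9 -> value=233 (bin 011101001); offset now 17 = byte 2 bit 1; 23 bits remain

Answer: 2 1 233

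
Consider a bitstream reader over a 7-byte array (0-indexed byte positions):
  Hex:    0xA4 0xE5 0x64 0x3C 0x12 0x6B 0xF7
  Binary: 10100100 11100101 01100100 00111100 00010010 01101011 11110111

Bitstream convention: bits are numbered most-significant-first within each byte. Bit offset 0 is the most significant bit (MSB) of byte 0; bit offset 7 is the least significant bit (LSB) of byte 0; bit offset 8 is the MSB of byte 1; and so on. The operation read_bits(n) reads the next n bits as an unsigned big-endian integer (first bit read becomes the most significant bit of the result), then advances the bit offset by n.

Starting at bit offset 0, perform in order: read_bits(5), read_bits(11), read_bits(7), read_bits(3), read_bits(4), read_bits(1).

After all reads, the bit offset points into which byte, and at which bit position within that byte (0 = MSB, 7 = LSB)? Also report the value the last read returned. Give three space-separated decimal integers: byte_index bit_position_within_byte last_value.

Answer: 3 7 0

Derivation:
Read 1: bits[0:5] width=5 -> value=20 (bin 10100); offset now 5 = byte 0 bit 5; 51 bits remain
Read 2: bits[5:16] width=11 -> value=1253 (bin 10011100101); offset now 16 = byte 2 bit 0; 40 bits remain
Read 3: bits[16:23] width=7 -> value=50 (bin 0110010); offset now 23 = byte 2 bit 7; 33 bits remain
Read 4: bits[23:26] width=3 -> value=0 (bin 000); offset now 26 = byte 3 bit 2; 30 bits remain
Read 5: bits[26:30] width=4 -> value=15 (bin 1111); offset now 30 = byte 3 bit 6; 26 bits remain
Read 6: bits[30:31] width=1 -> value=0 (bin 0); offset now 31 = byte 3 bit 7; 25 bits remain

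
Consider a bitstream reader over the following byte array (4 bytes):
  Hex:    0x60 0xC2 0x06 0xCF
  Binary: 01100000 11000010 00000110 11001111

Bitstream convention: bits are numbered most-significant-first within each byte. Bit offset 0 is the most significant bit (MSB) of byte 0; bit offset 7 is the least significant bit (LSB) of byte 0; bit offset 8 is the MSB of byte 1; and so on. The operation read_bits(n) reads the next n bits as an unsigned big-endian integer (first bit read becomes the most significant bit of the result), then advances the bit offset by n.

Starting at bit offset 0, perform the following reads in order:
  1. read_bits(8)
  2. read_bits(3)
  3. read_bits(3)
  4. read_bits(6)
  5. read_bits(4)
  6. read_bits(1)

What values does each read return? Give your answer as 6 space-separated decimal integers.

Answer: 96 6 0 32 6 1

Derivation:
Read 1: bits[0:8] width=8 -> value=96 (bin 01100000); offset now 8 = byte 1 bit 0; 24 bits remain
Read 2: bits[8:11] width=3 -> value=6 (bin 110); offset now 11 = byte 1 bit 3; 21 bits remain
Read 3: bits[11:14] width=3 -> value=0 (bin 000); offset now 14 = byte 1 bit 6; 18 bits remain
Read 4: bits[14:20] width=6 -> value=32 (bin 100000); offset now 20 = byte 2 bit 4; 12 bits remain
Read 5: bits[20:24] width=4 -> value=6 (bin 0110); offset now 24 = byte 3 bit 0; 8 bits remain
Read 6: bits[24:25] width=1 -> value=1 (bin 1); offset now 25 = byte 3 bit 1; 7 bits remain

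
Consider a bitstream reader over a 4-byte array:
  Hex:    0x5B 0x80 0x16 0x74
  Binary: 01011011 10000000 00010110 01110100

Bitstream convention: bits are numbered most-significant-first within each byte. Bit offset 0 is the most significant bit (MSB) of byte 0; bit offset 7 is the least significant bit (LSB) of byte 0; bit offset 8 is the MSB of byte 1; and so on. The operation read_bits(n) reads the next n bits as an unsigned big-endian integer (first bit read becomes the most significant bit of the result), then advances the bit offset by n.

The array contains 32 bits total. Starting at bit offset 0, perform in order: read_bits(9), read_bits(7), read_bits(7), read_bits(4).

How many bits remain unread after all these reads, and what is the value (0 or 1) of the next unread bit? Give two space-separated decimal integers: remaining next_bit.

Read 1: bits[0:9] width=9 -> value=183 (bin 010110111); offset now 9 = byte 1 bit 1; 23 bits remain
Read 2: bits[9:16] width=7 -> value=0 (bin 0000000); offset now 16 = byte 2 bit 0; 16 bits remain
Read 3: bits[16:23] width=7 -> value=11 (bin 0001011); offset now 23 = byte 2 bit 7; 9 bits remain
Read 4: bits[23:27] width=4 -> value=3 (bin 0011); offset now 27 = byte 3 bit 3; 5 bits remain

Answer: 5 1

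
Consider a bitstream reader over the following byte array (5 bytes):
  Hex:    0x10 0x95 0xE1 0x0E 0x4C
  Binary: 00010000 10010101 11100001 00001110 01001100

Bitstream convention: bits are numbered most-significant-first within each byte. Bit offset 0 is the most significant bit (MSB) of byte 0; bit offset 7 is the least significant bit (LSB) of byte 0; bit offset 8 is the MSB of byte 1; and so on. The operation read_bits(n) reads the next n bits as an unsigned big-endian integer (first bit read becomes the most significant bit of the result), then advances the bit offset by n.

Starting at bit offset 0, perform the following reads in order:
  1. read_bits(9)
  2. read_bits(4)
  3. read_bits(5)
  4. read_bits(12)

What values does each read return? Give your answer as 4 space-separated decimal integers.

Answer: 33 2 23 2115

Derivation:
Read 1: bits[0:9] width=9 -> value=33 (bin 000100001); offset now 9 = byte 1 bit 1; 31 bits remain
Read 2: bits[9:13] width=4 -> value=2 (bin 0010); offset now 13 = byte 1 bit 5; 27 bits remain
Read 3: bits[13:18] width=5 -> value=23 (bin 10111); offset now 18 = byte 2 bit 2; 22 bits remain
Read 4: bits[18:30] width=12 -> value=2115 (bin 100001000011); offset now 30 = byte 3 bit 6; 10 bits remain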